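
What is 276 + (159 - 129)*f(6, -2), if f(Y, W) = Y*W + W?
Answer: -144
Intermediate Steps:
f(Y, W) = W + W*Y (f(Y, W) = W*Y + W = W + W*Y)
276 + (159 - 129)*f(6, -2) = 276 + (159 - 129)*(-2*(1 + 6)) = 276 + 30*(-2*7) = 276 + 30*(-14) = 276 - 420 = -144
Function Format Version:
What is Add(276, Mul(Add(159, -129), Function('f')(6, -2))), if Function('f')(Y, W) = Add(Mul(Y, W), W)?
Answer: -144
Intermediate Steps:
Function('f')(Y, W) = Add(W, Mul(W, Y)) (Function('f')(Y, W) = Add(Mul(W, Y), W) = Add(W, Mul(W, Y)))
Add(276, Mul(Add(159, -129), Function('f')(6, -2))) = Add(276, Mul(Add(159, -129), Mul(-2, Add(1, 6)))) = Add(276, Mul(30, Mul(-2, 7))) = Add(276, Mul(30, -14)) = Add(276, -420) = -144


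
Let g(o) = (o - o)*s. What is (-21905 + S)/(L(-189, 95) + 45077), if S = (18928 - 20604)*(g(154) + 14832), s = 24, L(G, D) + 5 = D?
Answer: -24880337/45167 ≈ -550.85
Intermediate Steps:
L(G, D) = -5 + D
g(o) = 0 (g(o) = (o - o)*24 = 0*24 = 0)
S = -24858432 (S = (18928 - 20604)*(0 + 14832) = -1676*14832 = -24858432)
(-21905 + S)/(L(-189, 95) + 45077) = (-21905 - 24858432)/((-5 + 95) + 45077) = -24880337/(90 + 45077) = -24880337/45167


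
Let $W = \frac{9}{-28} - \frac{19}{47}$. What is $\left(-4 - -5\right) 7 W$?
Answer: $- \frac{955}{188} \approx -5.0798$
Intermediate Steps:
$W = - \frac{955}{1316}$ ($W = 9 \left(- \frac{1}{28}\right) - \frac{19}{47} = - \frac{9}{28} - \frac{19}{47} = - \frac{955}{1316} \approx -0.72568$)
$\left(-4 - -5\right) 7 W = \left(-4 - -5\right) 7 \left(- \frac{955}{1316}\right) = \left(-4 + 5\right) 7 \left(- \frac{955}{1316}\right) = 1 \cdot 7 \left(- \frac{955}{1316}\right) = 7 \left(- \frac{955}{1316}\right) = - \frac{955}{188}$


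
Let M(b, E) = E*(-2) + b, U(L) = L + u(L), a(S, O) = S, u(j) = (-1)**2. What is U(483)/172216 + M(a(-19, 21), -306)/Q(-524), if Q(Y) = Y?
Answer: -1157619/1025468 ≈ -1.1289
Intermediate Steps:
u(j) = 1
U(L) = 1 + L (U(L) = L + 1 = 1 + L)
M(b, E) = b - 2*E (M(b, E) = -2*E + b = b - 2*E)
U(483)/172216 + M(a(-19, 21), -306)/Q(-524) = (1 + 483)/172216 + (-19 - 2*(-306))/(-524) = 484*(1/172216) + (-19 + 612)*(-1/524) = 11/3914 + 593*(-1/524) = 11/3914 - 593/524 = -1157619/1025468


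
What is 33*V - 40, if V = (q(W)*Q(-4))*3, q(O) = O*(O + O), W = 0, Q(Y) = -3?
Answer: -40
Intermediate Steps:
q(O) = 2*O² (q(O) = O*(2*O) = 2*O²)
V = 0 (V = ((2*0²)*(-3))*3 = ((2*0)*(-3))*3 = (0*(-3))*3 = 0*3 = 0)
33*V - 40 = 33*0 - 40 = 0 - 40 = -40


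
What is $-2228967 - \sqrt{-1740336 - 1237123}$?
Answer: $-2228967 - i \sqrt{2977459} \approx -2.229 \cdot 10^{6} - 1725.5 i$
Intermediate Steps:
$-2228967 - \sqrt{-1740336 - 1237123} = -2228967 - \sqrt{-2977459} = -2228967 - i \sqrt{2977459}$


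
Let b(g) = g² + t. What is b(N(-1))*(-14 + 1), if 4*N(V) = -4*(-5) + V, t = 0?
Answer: -4693/16 ≈ -293.31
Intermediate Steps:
N(V) = 5 + V/4 (N(V) = (-4*(-5) + V)/4 = (20 + V)/4 = 5 + V/4)
b(g) = g² (b(g) = g² + 0 = g²)
b(N(-1))*(-14 + 1) = (5 + (¼)*(-1))²*(-14 + 1) = (5 - ¼)²*(-13) = (19/4)²*(-13) = (361/16)*(-13) = -4693/16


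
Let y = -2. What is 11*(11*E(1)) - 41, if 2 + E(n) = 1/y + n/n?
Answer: -445/2 ≈ -222.50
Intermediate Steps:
E(n) = -3/2 (E(n) = -2 + (1/(-2) + n/n) = -2 + (1*(-1/2) + 1) = -2 + (-1/2 + 1) = -2 + 1/2 = -3/2)
11*(11*E(1)) - 41 = 11*(11*(-3/2)) - 41 = 11*(-33/2) - 41 = -363/2 - 41 = -445/2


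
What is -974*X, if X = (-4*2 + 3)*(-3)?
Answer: -14610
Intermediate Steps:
X = 15 (X = (-8 + 3)*(-3) = -5*(-3) = 15)
-974*X = -974*15 = -14610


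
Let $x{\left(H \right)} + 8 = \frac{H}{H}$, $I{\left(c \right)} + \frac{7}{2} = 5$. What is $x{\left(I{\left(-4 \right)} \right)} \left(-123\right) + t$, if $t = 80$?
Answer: $941$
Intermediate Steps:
$I{\left(c \right)} = \frac{3}{2}$ ($I{\left(c \right)} = - \frac{7}{2} + 5 = \frac{3}{2}$)
$x{\left(H \right)} = -7$ ($x{\left(H \right)} = -8 + \frac{H}{H} = -8 + 1 = -7$)
$x{\left(I{\left(-4 \right)} \right)} \left(-123\right) + t = \left(-7\right) \left(-123\right) + 80 = 861 + 80 = 941$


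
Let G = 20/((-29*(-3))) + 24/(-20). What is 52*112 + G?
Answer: 2533018/435 ≈ 5823.0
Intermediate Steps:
G = -422/435 (G = 20/87 + 24*(-1/20) = 20*(1/87) - 6/5 = 20/87 - 6/5 = -422/435 ≈ -0.97011)
52*112 + G = 52*112 - 422/435 = 5824 - 422/435 = 2533018/435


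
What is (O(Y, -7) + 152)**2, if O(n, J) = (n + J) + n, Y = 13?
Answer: 29241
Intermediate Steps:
O(n, J) = J + 2*n (O(n, J) = (J + n) + n = J + 2*n)
(O(Y, -7) + 152)**2 = ((-7 + 2*13) + 152)**2 = ((-7 + 26) + 152)**2 = (19 + 152)**2 = 171**2 = 29241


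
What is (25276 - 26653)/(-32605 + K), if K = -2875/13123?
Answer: 18070371/427878290 ≈ 0.042233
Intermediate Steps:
K = -2875/13123 (K = -2875*1/13123 = -2875/13123 ≈ -0.21908)
(25276 - 26653)/(-32605 + K) = (25276 - 26653)/(-32605 - 2875/13123) = -1377/(-427878290/13123) = -1377*(-13123/427878290) = 18070371/427878290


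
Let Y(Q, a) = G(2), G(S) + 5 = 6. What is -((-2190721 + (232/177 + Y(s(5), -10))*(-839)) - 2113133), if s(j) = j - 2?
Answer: 762125309/177 ≈ 4.3058e+6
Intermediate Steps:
G(S) = 1 (G(S) = -5 + 6 = 1)
s(j) = -2 + j
Y(Q, a) = 1
-((-2190721 + (232/177 + Y(s(5), -10))*(-839)) - 2113133) = -((-2190721 + (232/177 + 1)*(-839)) - 2113133) = -((-2190721 + (409/177)*(-839)) - 2113133) = -((-2190721 - 343151/177) - 2113133) = -(-388100768/177 - 2113133) = -1*(-762125309/177) = 762125309/177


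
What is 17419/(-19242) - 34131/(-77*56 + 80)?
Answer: 291515747/40716072 ≈ 7.1597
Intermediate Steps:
17419/(-19242) - 34131/(-77*56 + 80) = 17419*(-1/19242) - 34131/(-4312 + 80) = -17419/19242 - 34131/(-4232) = -17419/19242 - 34131*(-1/4232) = -17419/19242 + 34131/4232 = 291515747/40716072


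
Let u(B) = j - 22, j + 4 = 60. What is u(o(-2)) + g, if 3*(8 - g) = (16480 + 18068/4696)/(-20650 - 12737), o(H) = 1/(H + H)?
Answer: 1652696875/39196338 ≈ 42.165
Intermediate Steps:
j = 56 (j = -4 + 60 = 56)
o(H) = 1/(2*H)
u(B) = 34 (u(B) = 56 - 22 = 34)
g = 320021383/39196338 (g = 8 - (16480 + 18068/4696)/(3*(-20650 - 12737)) = 8 - (16480 + 18068*(1/4696))/(3*(-33387)) = 8 - (16480 + 4517/1174)*(-1)/(3*33387) = 8 - 6450679*(-1)/(1174*33387) = 8 - ⅓*(-6450679/13065446) = 8 + 6450679/39196338 = 320021383/39196338 ≈ 8.1646)
u(o(-2)) + g = 34 + 320021383/39196338 = 1652696875/39196338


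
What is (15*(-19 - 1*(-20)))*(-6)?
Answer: -90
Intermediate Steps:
(15*(-19 - 1*(-20)))*(-6) = (15*(-19 + 20))*(-6) = (15*1)*(-6) = 15*(-6) = -90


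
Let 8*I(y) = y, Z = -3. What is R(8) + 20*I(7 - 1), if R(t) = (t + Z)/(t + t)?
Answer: 245/16 ≈ 15.313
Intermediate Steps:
I(y) = y/8
R(t) = (-3 + t)/(2*t) (R(t) = (t - 3)/(t + t) = (-3 + t)/((2*t)) = (-3 + t)*(1/(2*t)) = (-3 + t)/(2*t))
R(8) + 20*I(7 - 1) = (1/2)*(-3 + 8)/8 + 20*((7 - 1)/8) = (1/2)*(1/8)*5 + 20*((1/8)*6) = 5/16 + 20*(3/4) = 5/16 + 15 = 245/16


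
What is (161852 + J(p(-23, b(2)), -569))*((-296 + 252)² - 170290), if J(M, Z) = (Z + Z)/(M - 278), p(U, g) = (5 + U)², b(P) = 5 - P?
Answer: -626618133558/23 ≈ -2.7244e+10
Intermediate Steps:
J(M, Z) = 2*Z/(-278 + M) (J(M, Z) = (2*Z)/(-278 + M) = 2*Z/(-278 + M))
(161852 + J(p(-23, b(2)), -569))*((-296 + 252)² - 170290) = (161852 + 2*(-569)/(-278 + (5 - 23)²))*((-296 + 252)² - 170290) = (161852 + 2*(-569)/(-278 + (-18)²))*((-44)² - 170290) = (161852 + 2*(-569)/(-278 + 324))*(1936 - 170290) = (161852 + 2*(-569)/46)*(-168354) = (161852 + 2*(-569)*(1/46))*(-168354) = (161852 - 569/23)*(-168354) = (3722027/23)*(-168354) = -626618133558/23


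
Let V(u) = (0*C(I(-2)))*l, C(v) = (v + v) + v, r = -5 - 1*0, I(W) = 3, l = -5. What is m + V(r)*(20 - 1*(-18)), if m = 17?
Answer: 17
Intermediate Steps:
r = -5 (r = -5 + 0 = -5)
C(v) = 3*v (C(v) = 2*v + v = 3*v)
V(u) = 0 (V(u) = (0*(3*3))*(-5) = (0*9)*(-5) = 0*(-5) = 0)
m + V(r)*(20 - 1*(-18)) = 17 + 0*(20 - 1*(-18)) = 17 + 0*(20 + 18) = 17 + 0*38 = 17 + 0 = 17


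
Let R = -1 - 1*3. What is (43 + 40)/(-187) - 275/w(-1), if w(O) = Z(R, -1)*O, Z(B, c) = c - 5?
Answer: -51923/1122 ≈ -46.277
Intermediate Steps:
R = -4 (R = -1 - 3 = -4)
Z(B, c) = -5 + c
w(O) = -6*O (w(O) = (-5 - 1)*O = -6*O)
(43 + 40)/(-187) - 275/w(-1) = (43 + 40)/(-187) - 275/((-6*(-1))) = 83*(-1/187) - 275/6 = -83/187 - 275*⅙ = -83/187 - 275/6 = -51923/1122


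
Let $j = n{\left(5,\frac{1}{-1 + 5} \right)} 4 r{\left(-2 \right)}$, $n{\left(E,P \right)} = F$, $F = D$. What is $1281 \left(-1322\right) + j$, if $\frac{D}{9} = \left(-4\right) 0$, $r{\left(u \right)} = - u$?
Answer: $-1693482$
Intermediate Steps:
$D = 0$ ($D = 9 \left(\left(-4\right) 0\right) = 9 \cdot 0 = 0$)
$F = 0$
$n{\left(E,P \right)} = 0$
$j = 0$ ($j = 0 \cdot 4 \left(\left(-1\right) \left(-2\right)\right) = 0 \cdot 2 = 0$)
$1281 \left(-1322\right) + j = 1281 \left(-1322\right) + 0 = -1693482 + 0 = -1693482$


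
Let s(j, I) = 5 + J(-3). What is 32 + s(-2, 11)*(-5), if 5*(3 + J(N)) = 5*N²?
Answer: -23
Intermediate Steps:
J(N) = -3 + N² (J(N) = -3 + (5*N²)/5 = -3 + N²)
s(j, I) = 11 (s(j, I) = 5 + (-3 + (-3)²) = 5 + (-3 + 9) = 5 + 6 = 11)
32 + s(-2, 11)*(-5) = 32 + 11*(-5) = 32 - 55 = -23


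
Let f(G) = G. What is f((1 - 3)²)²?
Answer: 16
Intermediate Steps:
f((1 - 3)²)² = ((1 - 3)²)² = ((-2)²)² = 4² = 16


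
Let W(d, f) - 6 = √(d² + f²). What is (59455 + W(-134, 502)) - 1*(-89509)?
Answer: 148970 + 2*√67490 ≈ 1.4949e+5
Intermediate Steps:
W(d, f) = 6 + √(d² + f²)
(59455 + W(-134, 502)) - 1*(-89509) = (59455 + (6 + √((-134)² + 502²))) - 1*(-89509) = (59455 + (6 + √(17956 + 252004))) + 89509 = (59455 + (6 + √269960)) + 89509 = (59455 + (6 + 2*√67490)) + 89509 = (59461 + 2*√67490) + 89509 = 148970 + 2*√67490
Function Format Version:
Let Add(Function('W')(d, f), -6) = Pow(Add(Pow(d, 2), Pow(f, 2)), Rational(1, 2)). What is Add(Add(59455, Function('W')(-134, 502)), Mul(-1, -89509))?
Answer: Add(148970, Mul(2, Pow(67490, Rational(1, 2)))) ≈ 1.4949e+5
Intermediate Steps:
Function('W')(d, f) = Add(6, Pow(Add(Pow(d, 2), Pow(f, 2)), Rational(1, 2)))
Add(Add(59455, Function('W')(-134, 502)), Mul(-1, -89509)) = Add(Add(59455, Add(6, Pow(Add(Pow(-134, 2), Pow(502, 2)), Rational(1, 2)))), Mul(-1, -89509)) = Add(Add(59455, Add(6, Pow(Add(17956, 252004), Rational(1, 2)))), 89509) = Add(Add(59455, Add(6, Pow(269960, Rational(1, 2)))), 89509) = Add(Add(59455, Add(6, Mul(2, Pow(67490, Rational(1, 2))))), 89509) = Add(Add(59461, Mul(2, Pow(67490, Rational(1, 2)))), 89509) = Add(148970, Mul(2, Pow(67490, Rational(1, 2))))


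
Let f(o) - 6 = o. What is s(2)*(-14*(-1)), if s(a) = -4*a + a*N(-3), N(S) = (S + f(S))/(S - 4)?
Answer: -112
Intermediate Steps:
f(o) = 6 + o
N(S) = (6 + 2*S)/(-4 + S) (N(S) = (S + (6 + S))/(S - 4) = (6 + 2*S)/(-4 + S))
s(a) = -4*a (s(a) = -4*a + a*(2*(3 - 3)/(-4 - 3)) = -4*a + a*(2*0/(-7)) = -4*a + a*(2*(-1/7)*0) = -4*a + a*0 = -4*a + 0 = -4*a)
s(2)*(-14*(-1)) = (-4*2)*(-14*(-1)) = -8*14 = -112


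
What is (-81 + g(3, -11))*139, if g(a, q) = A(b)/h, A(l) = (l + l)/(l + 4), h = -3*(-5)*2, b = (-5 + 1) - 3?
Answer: -505682/45 ≈ -11237.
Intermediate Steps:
b = -7 (b = -4 - 3 = -7)
h = 30 (h = 15*2 = 30)
A(l) = 2*l/(4 + l) (A(l) = (2*l)/(4 + l) = 2*l/(4 + l))
g(a, q) = 7/45 (g(a, q) = (2*(-7)/(4 - 7))/30 = (2*(-7)/(-3))*(1/30) = (2*(-7)*(-⅓))*(1/30) = (14/3)*(1/30) = 7/45)
(-81 + g(3, -11))*139 = (-81 + 7/45)*139 = -3638/45*139 = -505682/45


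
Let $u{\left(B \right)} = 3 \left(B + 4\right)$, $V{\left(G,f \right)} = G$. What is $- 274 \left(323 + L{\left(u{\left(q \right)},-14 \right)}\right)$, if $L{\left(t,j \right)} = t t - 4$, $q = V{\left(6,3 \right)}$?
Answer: $-334006$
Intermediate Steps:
$q = 6$
$u{\left(B \right)} = 12 + 3 B$ ($u{\left(B \right)} = 3 \left(4 + B\right) = 12 + 3 B$)
$L{\left(t,j \right)} = -4 + t^{2}$ ($L{\left(t,j \right)} = t^{2} - 4 = -4 + t^{2}$)
$- 274 \left(323 + L{\left(u{\left(q \right)},-14 \right)}\right) = - 274 \left(323 - \left(4 - \left(12 + 3 \cdot 6\right)^{2}\right)\right) = - 274 \left(323 - \left(4 - \left(12 + 18\right)^{2}\right)\right) = - 274 \left(323 - \left(4 - 30^{2}\right)\right) = - 274 \left(323 + \left(-4 + 900\right)\right) = - 274 \left(323 + 896\right) = \left(-274\right) 1219 = -334006$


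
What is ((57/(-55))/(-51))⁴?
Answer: 130321/764269350625 ≈ 1.7052e-7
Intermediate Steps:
((57/(-55))/(-51))⁴ = ((57*(-1/55))*(-1/51))⁴ = (-57/55*(-1/51))⁴ = (19/935)⁴ = 130321/764269350625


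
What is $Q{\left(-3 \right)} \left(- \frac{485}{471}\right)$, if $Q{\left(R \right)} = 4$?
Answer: $- \frac{1940}{471} \approx -4.1189$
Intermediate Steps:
$Q{\left(-3 \right)} \left(- \frac{485}{471}\right) = 4 \left(- \frac{485}{471}\right) = - \frac{1940}{471}$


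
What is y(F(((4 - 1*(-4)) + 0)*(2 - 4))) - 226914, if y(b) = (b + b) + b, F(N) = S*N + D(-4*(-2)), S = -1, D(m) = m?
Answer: -226842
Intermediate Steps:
F(N) = 8 - N (F(N) = -N - 4*(-2) = -N + 8 = 8 - N)
y(b) = 3*b (y(b) = 2*b + b = 3*b)
y(F(((4 - 1*(-4)) + 0)*(2 - 4))) - 226914 = 3*(8 - ((4 - 1*(-4)) + 0)*(2 - 4)) - 226914 = 3*(8 - ((4 + 4) + 0)*(-2)) - 226914 = 3*(8 - (8 + 0)*(-2)) - 226914 = 3*(8 - 8*(-2)) - 226914 = 3*(8 - 1*(-16)) - 226914 = 3*(8 + 16) - 226914 = 3*24 - 226914 = 72 - 226914 = -226842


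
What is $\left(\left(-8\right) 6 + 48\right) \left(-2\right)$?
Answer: $0$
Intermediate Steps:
$\left(\left(-8\right) 6 + 48\right) \left(-2\right) = \left(-48 + 48\right) \left(-2\right) = 0 \left(-2\right) = 0$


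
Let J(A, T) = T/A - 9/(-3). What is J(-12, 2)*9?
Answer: 51/2 ≈ 25.500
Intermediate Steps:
J(A, T) = 3 + T/A (J(A, T) = T/A - 9*(-1/3) = T/A + 3 = 3 + T/A)
J(-12, 2)*9 = (3 + 2/(-12))*9 = (3 + 2*(-1/12))*9 = (3 - 1/6)*9 = (17/6)*9 = 51/2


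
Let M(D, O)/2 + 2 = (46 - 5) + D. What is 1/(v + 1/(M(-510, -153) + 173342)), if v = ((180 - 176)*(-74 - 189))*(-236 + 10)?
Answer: 172400/40988444801 ≈ 4.2061e-6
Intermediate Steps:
M(D, O) = 78 + 2*D (M(D, O) = -4 + 2*((46 - 5) + D) = -4 + 2*(41 + D) = -4 + (82 + 2*D) = 78 + 2*D)
v = 237752 (v = (4*(-263))*(-226) = -1052*(-226) = 237752)
1/(v + 1/(M(-510, -153) + 173342)) = 1/(237752 + 1/((78 + 2*(-510)) + 173342)) = 1/(237752 + 1/((78 - 1020) + 173342)) = 1/(237752 + 1/(-942 + 173342)) = 1/(237752 + 1/172400) = 1/(40988444801/172400) = 172400/40988444801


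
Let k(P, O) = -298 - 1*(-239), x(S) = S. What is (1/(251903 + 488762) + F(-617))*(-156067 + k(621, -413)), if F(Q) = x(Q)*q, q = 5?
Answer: 356740341636024/740665 ≈ 4.8165e+8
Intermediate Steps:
k(P, O) = -59 (k(P, O) = -298 + 239 = -59)
F(Q) = 5*Q (F(Q) = Q*5 = 5*Q)
(1/(251903 + 488762) + F(-617))*(-156067 + k(621, -413)) = (1/(251903 + 488762) + 5*(-617))*(-156067 - 59) = (1/740665 - 3085)*(-156126) = -2284951524/740665*(-156126) = 356740341636024/740665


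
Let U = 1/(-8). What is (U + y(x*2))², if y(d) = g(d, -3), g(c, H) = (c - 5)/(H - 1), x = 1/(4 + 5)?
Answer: 5929/5184 ≈ 1.1437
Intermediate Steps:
x = ⅑ (x = 1/9 = ⅑ ≈ 0.11111)
g(c, H) = (-5 + c)/(-1 + H)
y(d) = 5/4 - d/4 (y(d) = (-5 + d)/(-1 - 3) = (-5 + d)/(-4) = -(-5 + d)/4 = 5/4 - d/4)
U = -⅛ ≈ -0.12500
(U + y(x*2))² = (-⅛ + (5/4 - 2/36))² = (-⅛ + (5/4 - ¼*2/9))² = (-⅛ + (5/4 - 1/18))² = (-⅛ + 43/36)² = (77/72)² = 5929/5184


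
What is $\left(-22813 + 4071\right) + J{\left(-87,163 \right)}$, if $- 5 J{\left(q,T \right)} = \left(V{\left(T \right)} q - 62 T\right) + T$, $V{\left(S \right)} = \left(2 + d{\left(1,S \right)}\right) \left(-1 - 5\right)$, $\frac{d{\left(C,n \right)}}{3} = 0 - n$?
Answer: $\frac{170447}{5} \approx 34089.0$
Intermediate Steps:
$d{\left(C,n \right)} = - 3 n$ ($d{\left(C,n \right)} = 3 \left(0 - n\right) = 3 \left(- n\right) = - 3 n$)
$V{\left(S \right)} = -12 + 18 S$ ($V{\left(S \right)} = \left(2 - 3 S\right) \left(-1 - 5\right) = \left(2 - 3 S\right) \left(-6\right) = -12 + 18 S$)
$J{\left(q,T \right)} = \frac{61 T}{5} - \frac{q \left(-12 + 18 T\right)}{5}$ ($J{\left(q,T \right)} = - \frac{\left(\left(-12 + 18 T\right) q - 62 T\right) + T}{5} = - \frac{\left(q \left(-12 + 18 T\right) - 62 T\right) + T}{5} = - \frac{\left(- 62 T + q \left(-12 + 18 T\right)\right) + T}{5} = - \frac{- 61 T + q \left(-12 + 18 T\right)}{5} = \frac{61 T}{5} - \frac{q \left(-12 + 18 T\right)}{5}$)
$\left(-22813 + 4071\right) + J{\left(-87,163 \right)} = \left(-22813 + 4071\right) + \left(\frac{61}{5} \cdot 163 + \frac{6}{5} \left(-87\right) \left(2 - 489\right)\right) = -18742 + \left(\frac{9943}{5} + \frac{6}{5} \left(-87\right) \left(2 - 489\right)\right) = -18742 + \left(\frac{9943}{5} + \frac{6}{5} \left(-87\right) \left(-487\right)\right) = -18742 + \left(\frac{9943}{5} + \frac{254214}{5}\right) = -18742 + \frac{264157}{5} = \frac{170447}{5}$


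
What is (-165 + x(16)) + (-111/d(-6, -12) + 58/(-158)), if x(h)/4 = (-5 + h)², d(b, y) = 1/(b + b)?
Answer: 130400/79 ≈ 1650.6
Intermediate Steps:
d(b, y) = 1/(2*b)
x(h) = 4*(-5 + h)²
(-165 + x(16)) + (-111/d(-6, -12) + 58/(-158)) = (-165 + 4*(-5 + 16)²) + (-111/((½)/(-6)) + 58/(-158)) = (-165 + 4*11²) + (-111/((½)*(-⅙)) + 58*(-1/158)) = (-165 + 4*121) + (-111/(-1/12) - 29/79) = (-165 + 484) + (-111*(-12) - 29/79) = 319 + (1332 - 29/79) = 319 + 105199/79 = 130400/79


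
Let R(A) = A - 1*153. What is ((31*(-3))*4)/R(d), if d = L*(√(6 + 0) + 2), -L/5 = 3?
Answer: 7564/3571 - 620*√6/3571 ≈ 1.6929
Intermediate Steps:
L = -15 (L = -5*3 = -15)
d = -30 - 15*√6 (d = -15*(√(6 + 0) + 2) = -15*(√6 + 2) = -15*(2 + √6) = -30 - 15*√6 ≈ -66.742)
R(A) = -153 + A (R(A) = A - 153 = -153 + A)
((31*(-3))*4)/R(d) = ((31*(-3))*4)/(-153 + (-30 - 15*√6)) = (-93*4)/(-183 - 15*√6) = -372/(-183 - 15*√6)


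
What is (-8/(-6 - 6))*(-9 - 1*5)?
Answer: -28/3 ≈ -9.3333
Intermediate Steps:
(-8/(-6 - 6))*(-9 - 1*5) = (-8/(-12))*(-9 - 5) = -8*(-1/12)*(-14) = (⅔)*(-14) = -28/3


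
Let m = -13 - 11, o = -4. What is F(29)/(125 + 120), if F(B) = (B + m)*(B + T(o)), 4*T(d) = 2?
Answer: 59/98 ≈ 0.60204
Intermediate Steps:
T(d) = 1/2 (T(d) = (1/4)*2 = 1/2)
m = -24
F(B) = (1/2 + B)*(-24 + B) (F(B) = (B - 24)*(B + 1/2) = (-24 + B)*(1/2 + B) = (1/2 + B)*(-24 + B))
F(29)/(125 + 120) = (-12 + 29**2 - 47/2*29)/(125 + 120) = (-12 + 841 - 1363/2)/245 = (295/2)*(1/245) = 59/98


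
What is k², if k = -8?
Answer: 64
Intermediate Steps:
k² = (-8)² = 64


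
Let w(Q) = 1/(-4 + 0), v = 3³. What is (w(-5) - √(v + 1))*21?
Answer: -21/4 - 42*√7 ≈ -116.37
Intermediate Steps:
v = 27
w(Q) = -¼ (w(Q) = 1/(-4) = -¼)
(w(-5) - √(v + 1))*21 = (-¼ - √(27 + 1))*21 = (-¼ - √28)*21 = (-¼ - 2*√7)*21 = -21/4 - 42*√7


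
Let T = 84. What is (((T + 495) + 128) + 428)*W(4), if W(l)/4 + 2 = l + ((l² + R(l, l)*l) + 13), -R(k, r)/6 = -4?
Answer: 576580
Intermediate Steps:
R(k, r) = 24 (R(k, r) = -6*(-4) = 24)
W(l) = 44 + 4*l² + 100*l (W(l) = -8 + 4*(l + ((l² + 24*l) + 13)) = -8 + 4*(l + (13 + l² + 24*l)) = -8 + 4*(13 + l² + 25*l) = -8 + (52 + 4*l² + 100*l) = 44 + 4*l² + 100*l)
(((T + 495) + 128) + 428)*W(4) = (((84 + 495) + 128) + 428)*(44 + 4*4² + 100*4) = ((579 + 128) + 428)*(44 + 4*16 + 400) = (707 + 428)*(44 + 64 + 400) = 1135*508 = 576580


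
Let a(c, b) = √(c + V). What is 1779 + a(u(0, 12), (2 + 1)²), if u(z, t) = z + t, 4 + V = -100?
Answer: 1779 + 2*I*√23 ≈ 1779.0 + 9.5917*I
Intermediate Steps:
V = -104 (V = -4 - 100 = -104)
u(z, t) = t + z
a(c, b) = √(-104 + c) (a(c, b) = √(c - 104) = √(-104 + c))
1779 + a(u(0, 12), (2 + 1)²) = 1779 + √(-104 + (12 + 0)) = 1779 + √(-104 + 12) = 1779 + √(-92) = 1779 + 2*I*√23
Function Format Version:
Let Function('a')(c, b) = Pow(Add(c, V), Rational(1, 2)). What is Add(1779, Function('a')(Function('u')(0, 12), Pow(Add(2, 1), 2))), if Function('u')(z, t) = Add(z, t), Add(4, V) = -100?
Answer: Add(1779, Mul(2, I, Pow(23, Rational(1, 2)))) ≈ Add(1779.0, Mul(9.5917, I))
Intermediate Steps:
V = -104 (V = Add(-4, -100) = -104)
Function('u')(z, t) = Add(t, z)
Function('a')(c, b) = Pow(Add(-104, c), Rational(1, 2)) (Function('a')(c, b) = Pow(Add(c, -104), Rational(1, 2)) = Pow(Add(-104, c), Rational(1, 2)))
Add(1779, Function('a')(Function('u')(0, 12), Pow(Add(2, 1), 2))) = Add(1779, Pow(Add(-104, Add(12, 0)), Rational(1, 2))) = Add(1779, Pow(Add(-104, 12), Rational(1, 2))) = Add(1779, Pow(-92, Rational(1, 2))) = Add(1779, Mul(2, I, Pow(23, Rational(1, 2))))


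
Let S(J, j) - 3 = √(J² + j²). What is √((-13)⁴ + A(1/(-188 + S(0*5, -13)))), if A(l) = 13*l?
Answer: 33*√193973/86 ≈ 169.00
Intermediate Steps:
S(J, j) = 3 + √(J² + j²)
√((-13)⁴ + A(1/(-188 + S(0*5, -13)))) = √((-13)⁴ + 13/(-188 + (3 + √((0*5)² + (-13)²)))) = √(28561 + 13/(-188 + (3 + √(0² + 169)))) = √(28561 + 13/(-188 + (3 + √(0 + 169)))) = √(28561 + 13/(-188 + (3 + √169))) = √(28561 + 13/(-188 + (3 + 13))) = √(28561 + 13/(-188 + 16)) = √(28561 + 13/(-172)) = √(28561 + 13*(-1/172)) = √(28561 - 13/172) = √(4912479/172) = 33*√193973/86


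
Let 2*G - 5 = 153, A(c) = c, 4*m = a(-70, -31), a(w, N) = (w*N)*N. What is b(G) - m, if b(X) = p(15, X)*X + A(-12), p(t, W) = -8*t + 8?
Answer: 15915/2 ≈ 7957.5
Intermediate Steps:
p(t, W) = 8 - 8*t
a(w, N) = w*N**2 (a(w, N) = (N*w)*N = w*N**2)
m = -33635/2 (m = (-70*(-31)**2)/4 = (-70*961)/4 = (1/4)*(-67270) = -33635/2 ≈ -16818.)
G = 79 (G = 5/2 + (1/2)*153 = 5/2 + 153/2 = 79)
b(X) = -12 - 112*X (b(X) = (8 - 8*15)*X - 12 = (8 - 120)*X - 12 = -112*X - 12 = -12 - 112*X)
b(G) - m = (-12 - 112*79) - 1*(-33635/2) = (-12 - 8848) + 33635/2 = -8860 + 33635/2 = 15915/2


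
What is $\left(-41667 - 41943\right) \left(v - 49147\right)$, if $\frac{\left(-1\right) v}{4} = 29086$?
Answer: $13836702510$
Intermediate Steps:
$v = -116344$ ($v = \left(-4\right) 29086 = -116344$)
$\left(-41667 - 41943\right) \left(v - 49147\right) = \left(-41667 - 41943\right) \left(-116344 - 49147\right) = \left(-83610\right) \left(-165491\right) = 13836702510$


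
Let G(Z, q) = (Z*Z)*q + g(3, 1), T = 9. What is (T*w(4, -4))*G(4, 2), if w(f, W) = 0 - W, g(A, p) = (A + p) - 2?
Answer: 1224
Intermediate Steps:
g(A, p) = -2 + A + p
w(f, W) = -W
G(Z, q) = 2 + q*Z² (G(Z, q) = (Z*Z)*q + (-2 + 3 + 1) = Z²*q + 2 = q*Z² + 2 = 2 + q*Z²)
(T*w(4, -4))*G(4, 2) = (9*(-1*(-4)))*(2 + 2*4²) = (9*4)*(2 + 2*16) = 36*(2 + 32) = 36*34 = 1224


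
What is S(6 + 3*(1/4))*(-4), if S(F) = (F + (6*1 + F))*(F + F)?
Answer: -1053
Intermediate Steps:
S(F) = 2*F*(6 + 2*F) (S(F) = (F + (6 + F))*(2*F) = (6 + 2*F)*(2*F) = 2*F*(6 + 2*F))
S(6 + 3*(1/4))*(-4) = (4*(6 + 3*(1/4))*(3 + (6 + 3*(1/4))))*(-4) = (4*(6 + 3*(1*(¼)))*(3 + (6 + 3*(1*(¼)))))*(-4) = (4*(6 + 3*(¼))*(3 + (6 + 3*(¼))))*(-4) = (4*(6 + ¾)*(3 + (6 + ¾)))*(-4) = (4*(27/4)*(3 + 27/4))*(-4) = (4*(27/4)*(39/4))*(-4) = (1053/4)*(-4) = -1053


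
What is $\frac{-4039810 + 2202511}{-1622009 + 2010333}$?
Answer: $- \frac{1837299}{388324} \approx -4.7314$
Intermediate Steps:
$\frac{-4039810 + 2202511}{-1622009 + 2010333} = - \frac{1837299}{388324}$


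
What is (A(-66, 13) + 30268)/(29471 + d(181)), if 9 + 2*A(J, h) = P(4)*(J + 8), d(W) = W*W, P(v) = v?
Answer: 60295/124464 ≈ 0.48444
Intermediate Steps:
d(W) = W**2
A(J, h) = 23/2 + 2*J (A(J, h) = -9/2 + (4*(J + 8))/2 = -9/2 + (4*(8 + J))/2 = -9/2 + (32 + 4*J)/2 = -9/2 + (16 + 2*J) = 23/2 + 2*J)
(A(-66, 13) + 30268)/(29471 + d(181)) = ((23/2 + 2*(-66)) + 30268)/(29471 + 181**2) = ((23/2 - 132) + 30268)/(29471 + 32761) = (-241/2 + 30268)/62232 = (60295/2)*(1/62232) = 60295/124464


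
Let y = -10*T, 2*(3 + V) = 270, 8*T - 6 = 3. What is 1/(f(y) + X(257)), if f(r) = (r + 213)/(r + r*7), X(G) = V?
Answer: 120/15571 ≈ 0.0077066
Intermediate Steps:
T = 9/8 (T = ¾ + (⅛)*3 = ¾ + 3/8 = 9/8 ≈ 1.1250)
V = 132 (V = -3 + (½)*270 = -3 + 135 = 132)
X(G) = 132
y = -45/4 (y = -10*9/8 = -45/4 ≈ -11.250)
f(r) = (213 + r)/(8*r) (f(r) = (213 + r)/(r + 7*r) = (213 + r)/((8*r)) = (213 + r)*(1/(8*r)) = (213 + r)/(8*r))
1/(f(y) + X(257)) = 1/((213 - 45/4)/(8*(-45/4)) + 132) = 1/((⅛)*(-4/45)*(807/4) + 132) = 1/(-269/120 + 132) = 1/(15571/120) = 120/15571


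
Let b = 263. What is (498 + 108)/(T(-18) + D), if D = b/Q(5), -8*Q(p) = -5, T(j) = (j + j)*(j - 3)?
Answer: 1515/2942 ≈ 0.51496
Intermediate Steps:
T(j) = 2*j*(-3 + j) (T(j) = (2*j)*(-3 + j) = 2*j*(-3 + j))
Q(p) = 5/8 (Q(p) = -⅛*(-5) = 5/8)
D = 2104/5 (D = 263/(5/8) = 263*(8/5) = 2104/5 ≈ 420.80)
(498 + 108)/(T(-18) + D) = (498 + 108)/(2*(-18)*(-3 - 18) + 2104/5) = 606/(2*(-18)*(-21) + 2104/5) = 606/(756 + 2104/5) = 606/(5884/5) = 606*(5/5884) = 1515/2942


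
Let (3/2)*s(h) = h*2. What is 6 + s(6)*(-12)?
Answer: -90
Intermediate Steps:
s(h) = 4*h/3 (s(h) = 2*(h*2)/3 = 2*(2*h)/3 = 4*h/3)
6 + s(6)*(-12) = 6 + ((4/3)*6)*(-12) = 6 + 8*(-12) = 6 - 96 = -90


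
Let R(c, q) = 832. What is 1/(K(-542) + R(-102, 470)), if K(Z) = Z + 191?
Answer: 1/481 ≈ 0.0020790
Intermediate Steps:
K(Z) = 191 + Z
1/(K(-542) + R(-102, 470)) = 1/((191 - 542) + 832) = 1/(-351 + 832) = 1/481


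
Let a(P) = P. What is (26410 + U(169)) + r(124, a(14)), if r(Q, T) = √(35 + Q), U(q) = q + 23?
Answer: 26602 + √159 ≈ 26615.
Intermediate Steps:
U(q) = 23 + q
(26410 + U(169)) + r(124, a(14)) = (26410 + (23 + 169)) + √(35 + 124) = (26410 + 192) + √159 = 26602 + √159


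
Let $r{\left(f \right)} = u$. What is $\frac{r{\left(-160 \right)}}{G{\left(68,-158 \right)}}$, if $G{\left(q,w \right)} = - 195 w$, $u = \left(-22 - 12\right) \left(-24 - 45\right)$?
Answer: $\frac{391}{5135} \approx 0.076144$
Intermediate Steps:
$u = 2346$ ($u = \left(-34\right) \left(-69\right) = 2346$)
$r{\left(f \right)} = 2346$
$\frac{r{\left(-160 \right)}}{G{\left(68,-158 \right)}} = \frac{2346}{\left(-195\right) \left(-158\right)} = \frac{2346}{30810} = 2346 \cdot \frac{1}{30810} = \frac{391}{5135}$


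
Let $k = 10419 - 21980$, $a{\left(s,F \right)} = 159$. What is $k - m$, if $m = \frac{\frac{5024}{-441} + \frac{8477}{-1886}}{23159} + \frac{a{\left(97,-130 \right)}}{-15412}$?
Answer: $- \frac{1716026827642239715}{148432528396404} \approx -11561.0$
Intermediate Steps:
$k = -11561$ ($k = 10419 - 21980 = -11561$)
$m = - \frac{1633148586929}{148432528396404}$ ($m = \frac{\frac{5024}{-441} + \frac{8477}{-1886}}{23159} + \frac{159}{-15412} = \left(5024 \left(- \frac{1}{441}\right) + 8477 \left(- \frac{1}{1886}\right)\right) \frac{1}{23159} + 159 \left(- \frac{1}{15412}\right) = \left(- \frac{5024}{441} - \frac{8477}{1886}\right) \frac{1}{23159} - \frac{159}{15412} = \left(- \frac{13213621}{831726}\right) \frac{1}{23159} - \frac{159}{15412} = - \frac{13213621}{19261942434} - \frac{159}{15412} = - \frac{1633148586929}{148432528396404} \approx -0.011003$)
$k - m = -11561 - - \frac{1633148586929}{148432528396404} = -11561 + \frac{1633148586929}{148432528396404} = - \frac{1716026827642239715}{148432528396404}$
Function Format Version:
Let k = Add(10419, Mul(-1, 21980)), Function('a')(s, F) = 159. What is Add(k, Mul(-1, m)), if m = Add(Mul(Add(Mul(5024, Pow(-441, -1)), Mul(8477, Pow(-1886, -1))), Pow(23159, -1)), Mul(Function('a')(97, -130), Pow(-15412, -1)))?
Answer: Rational(-1716026827642239715, 148432528396404) ≈ -11561.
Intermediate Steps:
k = -11561 (k = Add(10419, -21980) = -11561)
m = Rational(-1633148586929, 148432528396404) (m = Add(Mul(Add(Mul(5024, Pow(-441, -1)), Mul(8477, Pow(-1886, -1))), Pow(23159, -1)), Mul(159, Pow(-15412, -1))) = Add(Mul(Add(Mul(5024, Rational(-1, 441)), Mul(8477, Rational(-1, 1886))), Rational(1, 23159)), Mul(159, Rational(-1, 15412))) = Add(Mul(Add(Rational(-5024, 441), Rational(-8477, 1886)), Rational(1, 23159)), Rational(-159, 15412)) = Add(Mul(Rational(-13213621, 831726), Rational(1, 23159)), Rational(-159, 15412)) = Add(Rational(-13213621, 19261942434), Rational(-159, 15412)) = Rational(-1633148586929, 148432528396404) ≈ -0.011003)
Add(k, Mul(-1, m)) = Add(-11561, Mul(-1, Rational(-1633148586929, 148432528396404))) = Add(-11561, Rational(1633148586929, 148432528396404)) = Rational(-1716026827642239715, 148432528396404)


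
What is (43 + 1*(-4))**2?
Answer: 1521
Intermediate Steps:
(43 + 1*(-4))**2 = (43 - 4)**2 = 39**2 = 1521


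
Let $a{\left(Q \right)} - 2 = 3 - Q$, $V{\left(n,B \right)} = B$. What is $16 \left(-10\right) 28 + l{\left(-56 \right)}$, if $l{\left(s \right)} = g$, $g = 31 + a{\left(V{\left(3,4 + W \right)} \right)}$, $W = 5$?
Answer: $-4453$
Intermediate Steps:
$a{\left(Q \right)} = 5 - Q$ ($a{\left(Q \right)} = 2 - \left(-3 + Q\right) = 5 - Q$)
$g = 27$ ($g = 31 + \left(5 - \left(4 + 5\right)\right) = 31 + \left(5 - 9\right) = 31 - 4 = 27$)
$l{\left(s \right)} = 27$
$16 \left(-10\right) 28 + l{\left(-56 \right)} = 16 \left(-10\right) 28 + 27 = \left(-160\right) 28 + 27 = -4480 + 27 = -4453$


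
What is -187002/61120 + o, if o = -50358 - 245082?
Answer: -9028739901/30560 ≈ -2.9544e+5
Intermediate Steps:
o = -295440
-187002/61120 + o = -187002/61120 - 295440 = -187002*1/61120 - 295440 = -93501/30560 - 295440 = -9028739901/30560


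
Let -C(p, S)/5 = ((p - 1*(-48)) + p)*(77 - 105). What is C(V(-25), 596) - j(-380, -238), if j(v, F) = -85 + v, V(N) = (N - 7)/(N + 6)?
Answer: 145475/19 ≈ 7656.6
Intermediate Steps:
V(N) = (-7 + N)/(6 + N)
C(p, S) = 6720 + 280*p (C(p, S) = -5*((p - 1*(-48)) + p)*(77 - 105) = -5*((p + 48) + p)*(-28) = -5*((48 + p) + p)*(-28) = -5*(48 + 2*p)*(-28) = -5*(-1344 - 56*p) = 6720 + 280*p)
C(V(-25), 596) - j(-380, -238) = (6720 + 280*((-7 - 25)/(6 - 25))) - (-85 - 380) = (6720 + 280*(-32/(-19))) - 1*(-465) = (6720 + 280*(-1/19*(-32))) + 465 = (6720 + 280*(32/19)) + 465 = (6720 + 8960/19) + 465 = 136640/19 + 465 = 145475/19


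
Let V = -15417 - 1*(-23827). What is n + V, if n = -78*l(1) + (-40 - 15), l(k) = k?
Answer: 8277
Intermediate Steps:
V = 8410 (V = -15417 + 23827 = 8410)
n = -133 (n = -78*1 + (-40 - 15) = -78 - 55 = -133)
n + V = -133 + 8410 = 8277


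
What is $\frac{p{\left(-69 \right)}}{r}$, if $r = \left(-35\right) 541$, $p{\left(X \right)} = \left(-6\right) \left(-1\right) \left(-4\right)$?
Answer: $\frac{24}{18935} \approx 0.0012675$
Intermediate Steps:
$p{\left(X \right)} = -24$ ($p{\left(X \right)} = 6 \left(-4\right) = -24$)
$r = -18935$
$\frac{p{\left(-69 \right)}}{r} = - \frac{24}{-18935} = \left(-24\right) \left(- \frac{1}{18935}\right) = \frac{24}{18935}$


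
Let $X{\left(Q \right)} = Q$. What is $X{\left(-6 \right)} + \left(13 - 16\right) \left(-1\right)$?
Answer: $-3$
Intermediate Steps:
$X{\left(-6 \right)} + \left(13 - 16\right) \left(-1\right) = -6 + \left(13 - 16\right) \left(-1\right) = -6 - -3 = -6 + 3 = -3$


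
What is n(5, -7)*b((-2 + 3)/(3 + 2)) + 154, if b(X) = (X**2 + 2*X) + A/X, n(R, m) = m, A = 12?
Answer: -6727/25 ≈ -269.08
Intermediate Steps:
b(X) = X**2 + 2*X + 12/X (b(X) = (X**2 + 2*X) + 12/X = X**2 + 2*X + 12/X)
n(5, -7)*b((-2 + 3)/(3 + 2)) + 154 = -7*(12 + ((-2 + 3)/(3 + 2))**2*(2 + (-2 + 3)/(3 + 2)))/((-2 + 3)/(3 + 2)) + 154 = -7*(12 + (1/5)**2*(2 + 1/5))/(1/5) + 154 = -7*(12 + (1*(1/5))**2*(2 + 1*(1/5)))/(1*(1/5)) + 154 = -7*(12 + (1/5)**2*(2 + 1/5))/1/5 + 154 = -35*(12 + (1/25)*(11/5)) + 154 = -35*(12 + 11/125) + 154 = -35*1511/125 + 154 = -7*1511/25 + 154 = -10577/25 + 154 = -6727/25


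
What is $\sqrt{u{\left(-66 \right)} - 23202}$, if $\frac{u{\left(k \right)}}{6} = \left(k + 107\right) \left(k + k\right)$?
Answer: $3 i \sqrt{6186} \approx 235.95 i$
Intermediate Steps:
$u{\left(k \right)} = 12 k \left(107 + k\right)$ ($u{\left(k \right)} = 6 \left(k + 107\right) \left(k + k\right) = 6 \left(107 + k\right) 2 k = 6 \cdot 2 k \left(107 + k\right) = 12 k \left(107 + k\right)$)
$\sqrt{u{\left(-66 \right)} - 23202} = \sqrt{12 \left(-66\right) \left(107 - 66\right) - 23202} = \sqrt{12 \left(-66\right) 41 - 23202} = \sqrt{-32472 - 23202} = \sqrt{-55674} = 3 i \sqrt{6186}$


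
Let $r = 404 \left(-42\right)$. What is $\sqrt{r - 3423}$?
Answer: $i \sqrt{20391} \approx 142.8 i$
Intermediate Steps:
$r = -16968$
$\sqrt{r - 3423} = \sqrt{-16968 - 3423} = \sqrt{-20391} = i \sqrt{20391}$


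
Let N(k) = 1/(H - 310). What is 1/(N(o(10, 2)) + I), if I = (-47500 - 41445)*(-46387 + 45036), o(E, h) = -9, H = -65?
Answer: 375/45061760624 ≈ 8.3219e-9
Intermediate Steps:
N(k) = -1/375 (N(k) = 1/(-65 - 310) = 1/(-375) = -1/375)
I = 120164695 (I = -88945*(-1351) = 120164695)
1/(N(o(10, 2)) + I) = 1/(-1/375 + 120164695) = 1/(45061760624/375) = 375/45061760624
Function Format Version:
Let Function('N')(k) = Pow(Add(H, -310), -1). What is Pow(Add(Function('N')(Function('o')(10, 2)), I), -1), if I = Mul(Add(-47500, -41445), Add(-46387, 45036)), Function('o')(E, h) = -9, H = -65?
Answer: Rational(375, 45061760624) ≈ 8.3219e-9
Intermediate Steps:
Function('N')(k) = Rational(-1, 375) (Function('N')(k) = Pow(Add(-65, -310), -1) = Pow(-375, -1) = Rational(-1, 375))
I = 120164695 (I = Mul(-88945, -1351) = 120164695)
Pow(Add(Function('N')(Function('o')(10, 2)), I), -1) = Pow(Add(Rational(-1, 375), 120164695), -1) = Pow(Rational(45061760624, 375), -1) = Rational(375, 45061760624)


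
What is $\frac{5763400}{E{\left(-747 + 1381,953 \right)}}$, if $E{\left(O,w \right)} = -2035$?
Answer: $- \frac{1152680}{407} \approx -2832.1$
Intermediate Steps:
$\frac{5763400}{E{\left(-747 + 1381,953 \right)}} = \frac{5763400}{-2035} = 5763400 \left(- \frac{1}{2035}\right) = - \frac{1152680}{407}$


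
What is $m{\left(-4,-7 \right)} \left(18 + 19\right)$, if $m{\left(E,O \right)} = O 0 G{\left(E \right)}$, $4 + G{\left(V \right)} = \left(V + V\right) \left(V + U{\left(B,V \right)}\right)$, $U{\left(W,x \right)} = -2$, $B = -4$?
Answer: $0$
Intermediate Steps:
$G{\left(V \right)} = -4 + 2 V \left(-2 + V\right)$ ($G{\left(V \right)} = -4 + \left(V + V\right) \left(V - 2\right) = -4 + 2 V \left(-2 + V\right)$)
$m{\left(E,O \right)} = 0$ ($m{\left(E,O \right)} = O 0 \left(-4 - 4 E + 2 E^{2}\right) = 0 \left(-4 - 4 E + 2 E^{2}\right) = 0$)
$m{\left(-4,-7 \right)} \left(18 + 19\right) = 0 \left(18 + 19\right) = 0 \cdot 37 = 0$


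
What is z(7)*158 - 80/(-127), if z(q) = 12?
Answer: 240872/127 ≈ 1896.6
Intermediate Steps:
z(7)*158 - 80/(-127) = 12*158 - 80/(-127) = 1896 - 80*(-1/127) = 1896 + 80/127 = 240872/127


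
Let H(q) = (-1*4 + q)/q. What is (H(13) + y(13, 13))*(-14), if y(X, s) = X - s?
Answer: -126/13 ≈ -9.6923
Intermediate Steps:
H(q) = (-4 + q)/q
(H(13) + y(13, 13))*(-14) = ((-4 + 13)/13 + (13 - 1*13))*(-14) = ((1/13)*9 + (13 - 13))*(-14) = (9/13 + 0)*(-14) = (9/13)*(-14) = -126/13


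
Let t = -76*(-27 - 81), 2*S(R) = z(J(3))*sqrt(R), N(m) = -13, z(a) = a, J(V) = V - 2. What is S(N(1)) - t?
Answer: -8208 + I*sqrt(13)/2 ≈ -8208.0 + 1.8028*I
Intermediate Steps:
J(V) = -2 + V
S(R) = sqrt(R)/2 (S(R) = ((-2 + 3)*sqrt(R))/2 = (1*sqrt(R))/2 = sqrt(R)/2)
t = 8208 (t = -76*(-108) = 8208)
S(N(1)) - t = sqrt(-13)/2 - 1*8208 = (I*sqrt(13))/2 - 8208 = I*sqrt(13)/2 - 8208 = -8208 + I*sqrt(13)/2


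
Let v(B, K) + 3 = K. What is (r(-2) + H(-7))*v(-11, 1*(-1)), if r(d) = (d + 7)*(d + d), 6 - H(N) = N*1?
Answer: 28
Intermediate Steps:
H(N) = 6 - N
v(B, K) = -3 + K
r(d) = 2*d*(7 + d) (r(d) = (7 + d)*(2*d) = 2*d*(7 + d))
(r(-2) + H(-7))*v(-11, 1*(-1)) = (2*(-2)*(7 - 2) + (6 - 1*(-7)))*(-3 + 1*(-1)) = (2*(-2)*5 + (6 + 7))*(-3 - 1) = (-20 + 13)*(-4) = -7*(-4) = 28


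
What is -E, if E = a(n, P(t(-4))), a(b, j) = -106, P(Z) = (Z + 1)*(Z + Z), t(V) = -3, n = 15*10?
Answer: 106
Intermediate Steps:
n = 150
P(Z) = 2*Z*(1 + Z) (P(Z) = (1 + Z)*(2*Z) = 2*Z*(1 + Z))
E = -106
-E = -1*(-106) = 106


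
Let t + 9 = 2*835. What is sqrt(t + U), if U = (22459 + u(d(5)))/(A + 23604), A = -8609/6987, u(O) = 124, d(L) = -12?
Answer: 10*sqrt(3735439572891473)/14992049 ≈ 40.767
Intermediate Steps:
t = 1661 (t = -9 + 2*835 = -9 + 1670 = 1661)
A = -8609/6987 (A = -8609*1/6987 = -8609/6987 ≈ -1.2321)
U = 14344311/14992049 (U = (22459 + 124)/(-8609/6987 + 23604) = 22583/(164912539/6987) = 22583*(6987/164912539) = 14344311/14992049 ≈ 0.95679)
sqrt(t + U) = sqrt(1661 + 14344311/14992049) = sqrt(24916137700/14992049) = 10*sqrt(3735439572891473)/14992049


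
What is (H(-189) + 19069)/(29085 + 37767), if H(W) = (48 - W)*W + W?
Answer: -25913/66852 ≈ -0.38762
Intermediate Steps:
H(W) = W + W*(48 - W) (H(W) = W*(48 - W) + W = W + W*(48 - W))
(H(-189) + 19069)/(29085 + 37767) = (-189*(49 - 1*(-189)) + 19069)/(29085 + 37767) = (-189*(49 + 189) + 19069)/66852 = (-189*238 + 19069)*(1/66852) = (-44982 + 19069)*(1/66852) = -25913*1/66852 = -25913/66852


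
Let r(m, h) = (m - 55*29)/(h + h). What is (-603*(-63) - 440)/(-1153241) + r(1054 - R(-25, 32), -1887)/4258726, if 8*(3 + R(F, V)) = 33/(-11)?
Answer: -12347890052237/379240664234592 ≈ -0.032560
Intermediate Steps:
R(F, V) = -27/8 (R(F, V) = -3 + (33/(-11))/8 = -3 + (33*(-1/11))/8 = -3 + (⅛)*(-3) = -3 - 3/8 = -27/8)
r(m, h) = (-1595 + m)/(2*h) (r(m, h) = (m - 1595)/((2*h)) = (-1595 + m)*(1/(2*h)) = (-1595 + m)/(2*h))
(-603*(-63) - 440)/(-1153241) + r(1054 - R(-25, 32), -1887)/4258726 = (-603*(-63) - 440)/(-1153241) + ((½)*(-1595 + (1054 - 1*(-27/8)))/(-1887))/4258726 = (37989 - 440)*(-1/1153241) + ((½)*(-1/1887)*(-1595 + (1054 + 27/8)))*(1/4258726) = 37549*(-1/1153241) + ((½)*(-1/1887)*(-1595 + 8459/8))*(1/4258726) = -37549/1153241 + ((½)*(-1/1887)*(-4301/8))*(1/4258726) = -37549/1153241 + (253/1776)*(1/4258726) = -37549/1153241 + 11/328847712 = -12347890052237/379240664234592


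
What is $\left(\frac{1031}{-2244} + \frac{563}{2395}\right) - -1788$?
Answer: $\frac{9608185567}{5374380} \approx 1787.8$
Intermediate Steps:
$\left(\frac{1031}{-2244} + \frac{563}{2395}\right) - -1788 = \left(1031 \left(- \frac{1}{2244}\right) + 563 \cdot \frac{1}{2395}\right) + 1788 = \left(- \frac{1031}{2244} + \frac{563}{2395}\right) + 1788 = - \frac{1205873}{5374380} + 1788 = \frac{9608185567}{5374380}$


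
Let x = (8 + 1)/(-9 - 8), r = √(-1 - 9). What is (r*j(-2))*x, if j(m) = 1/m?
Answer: 9*I*√10/34 ≈ 0.83707*I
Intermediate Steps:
j(m) = 1/m
r = I*√10 (r = √(-10) = I*√10 ≈ 3.1623*I)
x = -9/17 (x = 9/(-17) = 9*(-1/17) = -9/17 ≈ -0.52941)
(r*j(-2))*x = ((I*√10)/(-2))*(-9/17) = ((I*√10)*(-½))*(-9/17) = -I*√10/2*(-9/17) = 9*I*√10/34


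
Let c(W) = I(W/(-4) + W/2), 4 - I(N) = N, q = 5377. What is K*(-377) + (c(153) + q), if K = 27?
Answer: -19345/4 ≈ -4836.3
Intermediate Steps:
I(N) = 4 - N
c(W) = 4 - W/4 (c(W) = 4 - (W/(-4) + W/2) = 4 - (W*(-¼) + W*(½)) = 4 - (-W/4 + W/2) = 4 - W/4)
K*(-377) + (c(153) + q) = 27*(-377) + ((4 - ¼*153) + 5377) = -10179 + ((4 - 153/4) + 5377) = -10179 + (-137/4 + 5377) = -10179 + 21371/4 = -19345/4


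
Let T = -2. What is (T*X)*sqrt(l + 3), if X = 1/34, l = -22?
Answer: -I*sqrt(19)/17 ≈ -0.25641*I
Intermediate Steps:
X = 1/34 ≈ 0.029412
(T*X)*sqrt(l + 3) = (-2*1/34)*sqrt(-22 + 3) = -I*sqrt(19)/17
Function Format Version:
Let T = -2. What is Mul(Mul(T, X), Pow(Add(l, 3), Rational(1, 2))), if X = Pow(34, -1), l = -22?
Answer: Mul(Rational(-1, 17), I, Pow(19, Rational(1, 2))) ≈ Mul(-0.25641, I)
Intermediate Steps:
X = Rational(1, 34) ≈ 0.029412
Mul(Mul(T, X), Pow(Add(l, 3), Rational(1, 2))) = Mul(Mul(-2, Rational(1, 34)), Pow(Add(-22, 3), Rational(1, 2))) = Mul(Rational(-1, 17), Pow(-19, Rational(1, 2))) = Mul(Rational(-1, 17), Mul(I, Pow(19, Rational(1, 2)))) = Mul(Rational(-1, 17), I, Pow(19, Rational(1, 2)))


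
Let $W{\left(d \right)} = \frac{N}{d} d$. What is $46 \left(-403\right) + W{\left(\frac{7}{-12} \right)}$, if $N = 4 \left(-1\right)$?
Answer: $-18542$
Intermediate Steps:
$N = -4$
$W{\left(d \right)} = -4$ ($W{\left(d \right)} = - \frac{4}{d} d = -4$)
$46 \left(-403\right) + W{\left(\frac{7}{-12} \right)} = 46 \left(-403\right) - 4 = -18538 - 4 = -18542$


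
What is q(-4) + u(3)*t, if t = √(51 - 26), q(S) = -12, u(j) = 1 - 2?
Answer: -17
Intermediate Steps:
u(j) = -1
t = 5 (t = √25 = 5)
q(-4) + u(3)*t = -12 - 1*5 = -12 - 5 = -17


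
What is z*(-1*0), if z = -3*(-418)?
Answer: 0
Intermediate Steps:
z = 1254
z*(-1*0) = 1254*(-1*0) = 1254*0 = 0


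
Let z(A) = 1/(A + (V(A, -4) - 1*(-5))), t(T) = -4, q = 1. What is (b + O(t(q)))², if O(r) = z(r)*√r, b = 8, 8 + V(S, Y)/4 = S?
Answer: 141372/2209 - 32*I/47 ≈ 63.998 - 0.68085*I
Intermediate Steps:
V(S, Y) = -32 + 4*S
z(A) = 1/(-27 + 5*A) (z(A) = 1/(A + ((-32 + 4*A) - 1*(-5))) = 1/(A + ((-32 + 4*A) + 5)) = 1/(A + (-27 + 4*A)) = 1/(-27 + 5*A))
O(r) = √r/(-27 + 5*r)
(b + O(t(q)))² = (8 + √(-4)/(-27 + 5*(-4)))² = (8 + (2*I)/(-27 - 20))² = (8 + (2*I)/(-47))² = (8 + (2*I)*(-1/47))² = (8 - 2*I/47)²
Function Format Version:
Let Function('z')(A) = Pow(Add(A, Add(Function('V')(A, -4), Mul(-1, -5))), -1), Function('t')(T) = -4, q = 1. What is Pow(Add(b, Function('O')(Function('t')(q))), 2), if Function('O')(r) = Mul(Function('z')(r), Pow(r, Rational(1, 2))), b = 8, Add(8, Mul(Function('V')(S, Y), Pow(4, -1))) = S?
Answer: Add(Rational(141372, 2209), Mul(Rational(-32, 47), I)) ≈ Add(63.998, Mul(-0.68085, I))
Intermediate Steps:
Function('V')(S, Y) = Add(-32, Mul(4, S))
Function('z')(A) = Pow(Add(-27, Mul(5, A)), -1) (Function('z')(A) = Pow(Add(A, Add(Add(-32, Mul(4, A)), Mul(-1, -5))), -1) = Pow(Add(A, Add(Add(-32, Mul(4, A)), 5)), -1) = Pow(Add(A, Add(-27, Mul(4, A))), -1) = Pow(Add(-27, Mul(5, A)), -1))
Function('O')(r) = Mul(Pow(r, Rational(1, 2)), Pow(Add(-27, Mul(5, r)), -1)) (Function('O')(r) = Mul(Pow(Add(-27, Mul(5, r)), -1), Pow(r, Rational(1, 2))) = Mul(Pow(r, Rational(1, 2)), Pow(Add(-27, Mul(5, r)), -1)))
Pow(Add(b, Function('O')(Function('t')(q))), 2) = Pow(Add(8, Mul(Pow(-4, Rational(1, 2)), Pow(Add(-27, Mul(5, -4)), -1))), 2) = Pow(Add(8, Mul(Mul(2, I), Pow(Add(-27, -20), -1))), 2) = Pow(Add(8, Mul(Mul(2, I), Pow(-47, -1))), 2) = Pow(Add(8, Mul(Mul(2, I), Rational(-1, 47))), 2) = Pow(Add(8, Mul(Rational(-2, 47), I)), 2)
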